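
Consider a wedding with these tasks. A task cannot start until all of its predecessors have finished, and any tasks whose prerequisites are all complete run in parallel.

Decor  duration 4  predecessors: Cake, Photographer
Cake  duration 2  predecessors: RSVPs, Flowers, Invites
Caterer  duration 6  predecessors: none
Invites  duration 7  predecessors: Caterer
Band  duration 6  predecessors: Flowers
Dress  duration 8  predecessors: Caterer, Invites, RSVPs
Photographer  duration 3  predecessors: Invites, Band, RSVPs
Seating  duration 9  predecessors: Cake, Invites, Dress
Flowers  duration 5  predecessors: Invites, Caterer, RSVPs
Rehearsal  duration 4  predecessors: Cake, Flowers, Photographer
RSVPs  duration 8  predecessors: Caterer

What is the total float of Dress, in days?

Caterer→RSVPs→Flowers→Band→Photographer→Rehearsal = 6+8+5+6+3+4 = 32 sets the makespan at 32 days.
Longest path through Dress: 31 days (earliest finish 22, latest finish 23).
So Dress can slip 23 − 22 = 1 day.

1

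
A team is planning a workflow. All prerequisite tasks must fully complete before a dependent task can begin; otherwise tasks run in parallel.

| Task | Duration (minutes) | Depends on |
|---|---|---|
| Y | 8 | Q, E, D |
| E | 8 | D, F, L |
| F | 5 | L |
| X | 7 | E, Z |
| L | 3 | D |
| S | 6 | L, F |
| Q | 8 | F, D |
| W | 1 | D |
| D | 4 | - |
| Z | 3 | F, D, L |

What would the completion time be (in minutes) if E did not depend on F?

28

Before: longest chain D→L→F→E→Y = 4+3+5+8+8 = 28, finish 28.
Without F→E, E's earliest start moves from 12 to 7.
The longest chain is now D→L→F→Q→Y = 4+3+5+8+8 = 28, so the project takes 28 minutes.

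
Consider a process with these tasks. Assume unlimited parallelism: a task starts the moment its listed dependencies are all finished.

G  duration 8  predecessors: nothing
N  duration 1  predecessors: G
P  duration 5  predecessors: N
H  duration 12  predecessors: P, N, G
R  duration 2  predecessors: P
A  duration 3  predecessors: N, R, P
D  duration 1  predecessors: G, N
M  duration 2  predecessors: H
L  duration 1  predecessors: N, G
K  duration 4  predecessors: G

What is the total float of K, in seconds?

G→N→P→H→M = 8+1+5+12+2 = 28 sets the makespan at 28 seconds.
The longest chain containing K totals 12 seconds.
Slack of K = 24 − 8 = 16 seconds.

16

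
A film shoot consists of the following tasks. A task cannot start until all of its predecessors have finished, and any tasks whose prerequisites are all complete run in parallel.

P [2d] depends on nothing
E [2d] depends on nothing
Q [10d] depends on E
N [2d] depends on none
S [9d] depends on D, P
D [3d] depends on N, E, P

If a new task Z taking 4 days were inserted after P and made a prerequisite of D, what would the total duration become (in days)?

18

Originally the plan takes 14 days.
With Z inserted, D now waits for max(N, E, P, Z).
New critical path: P→Z→D→S = 2+4+3+9 = 18 ⇒ 18 days.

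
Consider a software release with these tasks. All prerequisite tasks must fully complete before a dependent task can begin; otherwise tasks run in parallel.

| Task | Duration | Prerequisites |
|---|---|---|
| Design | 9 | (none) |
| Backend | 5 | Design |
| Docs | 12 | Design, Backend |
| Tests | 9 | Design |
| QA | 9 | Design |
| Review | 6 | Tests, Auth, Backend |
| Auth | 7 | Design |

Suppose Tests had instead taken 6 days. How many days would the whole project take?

Critical path before the change: Design→Backend→Docs = 9+5+12 = 26 giving 26 days.
Tests has 2 days of float (longest path through it is 24).
The critical path is still Design→Backend→Docs; finish is now 26 days.

26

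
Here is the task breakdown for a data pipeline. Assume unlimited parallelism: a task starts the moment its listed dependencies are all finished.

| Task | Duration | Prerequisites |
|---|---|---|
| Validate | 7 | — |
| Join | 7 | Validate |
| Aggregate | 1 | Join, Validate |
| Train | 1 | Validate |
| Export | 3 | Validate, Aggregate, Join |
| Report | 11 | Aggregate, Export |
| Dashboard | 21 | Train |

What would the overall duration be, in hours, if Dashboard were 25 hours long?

33

As given, the longest chain is Validate→Train→Dashboard = 7+1+21 = 29, so the finish is 29 hours.
Dashboard is on the critical path; changing it to 25 makes that path 33 hours.
No other chain overtakes it, so the finish is 33 hours.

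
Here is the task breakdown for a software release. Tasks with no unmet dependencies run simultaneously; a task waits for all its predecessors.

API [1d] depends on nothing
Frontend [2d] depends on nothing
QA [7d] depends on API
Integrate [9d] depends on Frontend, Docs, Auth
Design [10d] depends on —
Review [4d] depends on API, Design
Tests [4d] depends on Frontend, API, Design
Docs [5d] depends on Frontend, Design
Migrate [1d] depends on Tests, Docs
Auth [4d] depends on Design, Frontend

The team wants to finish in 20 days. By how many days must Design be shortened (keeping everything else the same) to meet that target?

4

Current finish: 24 days; target: 20.
Design is on every critical path, so each day cut from Design cuts the finish by one (this holds down to a finish of 16).
Need 24 − 20 = 4 days off Design → Design becomes 6 days, finish becomes 20.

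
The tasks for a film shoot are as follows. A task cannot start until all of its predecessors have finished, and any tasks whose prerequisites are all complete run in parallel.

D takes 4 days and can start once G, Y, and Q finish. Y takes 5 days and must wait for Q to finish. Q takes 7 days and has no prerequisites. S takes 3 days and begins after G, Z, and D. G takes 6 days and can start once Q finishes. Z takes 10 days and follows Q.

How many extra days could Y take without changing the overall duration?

Q→G→D→S = 7+6+4+3 = 20 sets the makespan at 20 days.
The longest chain containing Y totals 19 days.
So Y can slip 13 − 12 = 1 day.

1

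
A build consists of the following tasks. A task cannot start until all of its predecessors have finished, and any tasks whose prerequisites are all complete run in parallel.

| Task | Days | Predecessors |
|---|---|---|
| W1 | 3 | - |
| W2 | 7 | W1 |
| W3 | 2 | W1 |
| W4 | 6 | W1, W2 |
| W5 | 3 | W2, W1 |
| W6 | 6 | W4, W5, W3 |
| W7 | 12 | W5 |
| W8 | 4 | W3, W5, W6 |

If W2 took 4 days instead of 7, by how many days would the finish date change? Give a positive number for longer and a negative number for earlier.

-3

Critical path before the change: W1→W2→W4→W6→W8 = 3+7+6+6+4 = 26 giving 26 days.
W2 is on the critical path; changing it to 4 makes that path 23 days.
The critical path is still W1→W2→W4→W6→W8; finish is now 23 days.
Change in finish: 23 − 26 = -3 days.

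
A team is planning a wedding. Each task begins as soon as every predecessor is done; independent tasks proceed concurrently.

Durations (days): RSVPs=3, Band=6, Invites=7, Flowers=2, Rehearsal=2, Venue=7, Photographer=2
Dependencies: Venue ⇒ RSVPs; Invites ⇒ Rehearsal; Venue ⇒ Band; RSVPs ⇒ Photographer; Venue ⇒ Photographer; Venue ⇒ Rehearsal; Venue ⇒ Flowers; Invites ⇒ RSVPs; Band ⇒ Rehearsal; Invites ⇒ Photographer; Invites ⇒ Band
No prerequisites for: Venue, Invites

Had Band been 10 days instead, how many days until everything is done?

19

The binding path is Venue→Band→Rehearsal = 7+6+2 = 15; finish at 15 days.
Since Band is critical, the +4 change carries straight to that chain (now 19 days).
No other chain overtakes it, so the finish is 19 days.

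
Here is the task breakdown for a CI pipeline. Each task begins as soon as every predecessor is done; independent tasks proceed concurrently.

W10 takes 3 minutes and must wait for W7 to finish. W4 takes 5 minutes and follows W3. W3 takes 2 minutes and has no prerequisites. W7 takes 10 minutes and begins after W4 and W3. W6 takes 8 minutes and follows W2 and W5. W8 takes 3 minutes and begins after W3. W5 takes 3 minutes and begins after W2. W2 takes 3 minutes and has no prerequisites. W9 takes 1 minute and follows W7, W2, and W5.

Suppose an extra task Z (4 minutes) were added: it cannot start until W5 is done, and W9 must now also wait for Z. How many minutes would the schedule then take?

20

Originally the schedule takes 20 minutes.
With Z inserted, W9 now waits for max(W7, W2, W5, Z).
New critical path: W3→W4→W7→W10 = 2+5+10+3 = 20 ⇒ 20 minutes.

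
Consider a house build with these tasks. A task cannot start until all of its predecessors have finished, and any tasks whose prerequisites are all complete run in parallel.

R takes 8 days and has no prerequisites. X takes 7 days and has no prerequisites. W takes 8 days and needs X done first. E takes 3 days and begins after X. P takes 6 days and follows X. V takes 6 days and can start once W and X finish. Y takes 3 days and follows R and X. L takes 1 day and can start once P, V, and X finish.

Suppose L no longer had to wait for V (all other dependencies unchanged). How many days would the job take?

21

Original critical path: X→W→V→L = 7+8+6+1 = 22 ⇒ 22 days.
Without V→L, L's earliest start moves from 21 to 13.
New critical path: X→W→V = 7+8+6 = 21 ⇒ 21 days.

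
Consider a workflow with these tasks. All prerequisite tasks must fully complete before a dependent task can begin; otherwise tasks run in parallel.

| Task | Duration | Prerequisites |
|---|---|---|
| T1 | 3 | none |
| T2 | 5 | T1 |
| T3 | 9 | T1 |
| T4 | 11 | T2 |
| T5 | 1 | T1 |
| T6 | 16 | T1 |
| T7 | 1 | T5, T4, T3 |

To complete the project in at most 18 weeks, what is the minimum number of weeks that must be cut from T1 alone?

Current finish: 20 weeks; target: 18.
T1 is on every critical path, so each week cut from T1 cuts the finish by one (this holds down to a finish of 18).
Need 20 − 18 = 2 weeks off T1 → T1 becomes 1 week, finish becomes 18.

2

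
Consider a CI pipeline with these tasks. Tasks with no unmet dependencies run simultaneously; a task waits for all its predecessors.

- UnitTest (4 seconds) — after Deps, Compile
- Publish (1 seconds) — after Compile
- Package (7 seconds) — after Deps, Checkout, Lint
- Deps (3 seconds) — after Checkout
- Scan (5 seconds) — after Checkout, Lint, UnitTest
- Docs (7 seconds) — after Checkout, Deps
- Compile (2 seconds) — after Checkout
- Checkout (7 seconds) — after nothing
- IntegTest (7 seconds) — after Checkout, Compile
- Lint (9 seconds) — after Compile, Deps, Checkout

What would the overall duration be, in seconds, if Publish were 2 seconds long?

As given, the longest chain is Checkout→Deps→Lint→Package = 7+3+9+7 = 26, so the finish is 26 seconds.
Publish has 16 seconds of float (longest path through it is 10).
The critical path is still Checkout→Deps→Lint→Package; finish is now 26 seconds.

26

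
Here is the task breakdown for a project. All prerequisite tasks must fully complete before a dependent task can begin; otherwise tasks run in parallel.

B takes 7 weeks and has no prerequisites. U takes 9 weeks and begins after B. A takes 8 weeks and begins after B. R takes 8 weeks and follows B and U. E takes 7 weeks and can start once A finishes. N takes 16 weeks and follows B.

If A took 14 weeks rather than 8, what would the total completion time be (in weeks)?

As given, the longest chain is B→U→R = 7+9+8 = 24, so the finish is 24 weeks.
The longest path through A is only 22 weeks, so A has float 2.
The binding chain switches to B→A→E = 7+14+7 = 28; finish 28 weeks.

28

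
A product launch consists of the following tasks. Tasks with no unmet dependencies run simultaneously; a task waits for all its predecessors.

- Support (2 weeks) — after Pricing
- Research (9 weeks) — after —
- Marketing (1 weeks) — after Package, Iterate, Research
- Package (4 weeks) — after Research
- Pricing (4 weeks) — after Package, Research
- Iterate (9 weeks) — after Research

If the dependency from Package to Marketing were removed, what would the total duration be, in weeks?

Before: longest chain Research→Iterate→Marketing = 9+9+1 = 19, finish 19.
Dropping Package→Marketing doesn't change Marketing's earliest start (18); another predecessor still binds.
New critical path: Research→Iterate→Marketing = 9+9+1 = 19 ⇒ 19 weeks.

19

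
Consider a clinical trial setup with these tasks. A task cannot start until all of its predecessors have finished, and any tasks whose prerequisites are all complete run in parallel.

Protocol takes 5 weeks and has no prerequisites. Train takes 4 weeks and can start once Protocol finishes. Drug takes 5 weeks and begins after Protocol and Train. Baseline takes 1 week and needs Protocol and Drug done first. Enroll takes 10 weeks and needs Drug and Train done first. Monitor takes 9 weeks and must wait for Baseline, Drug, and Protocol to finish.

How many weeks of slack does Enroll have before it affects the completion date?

0

Critical path: Protocol→Train→Drug→Baseline→Monitor = 5+4+5+1+9 = 24, so the finish is 24 weeks.
Longest path through Enroll: 24 weeks (earliest finish 24, latest finish 24).
So Enroll can slip 24 − 24 = 0 weeks.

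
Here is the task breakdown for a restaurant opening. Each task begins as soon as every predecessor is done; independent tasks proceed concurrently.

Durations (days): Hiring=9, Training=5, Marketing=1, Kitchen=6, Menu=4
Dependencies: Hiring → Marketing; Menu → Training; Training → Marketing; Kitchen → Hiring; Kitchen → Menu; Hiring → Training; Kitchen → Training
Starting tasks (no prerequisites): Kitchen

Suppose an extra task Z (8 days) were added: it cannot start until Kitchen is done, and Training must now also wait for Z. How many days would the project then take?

Originally the project takes 21 days.
With Z inserted, Training now waits for max(Menu, Kitchen, Hiring, Z).
New critical path: Kitchen→Hiring→Training→Marketing = 6+9+5+1 = 21 ⇒ 21 days.

21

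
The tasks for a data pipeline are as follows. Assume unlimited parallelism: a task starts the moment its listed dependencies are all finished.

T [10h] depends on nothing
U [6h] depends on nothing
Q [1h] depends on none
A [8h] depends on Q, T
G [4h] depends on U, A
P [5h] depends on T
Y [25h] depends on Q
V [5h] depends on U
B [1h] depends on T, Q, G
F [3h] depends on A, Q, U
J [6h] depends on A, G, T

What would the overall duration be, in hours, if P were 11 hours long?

Actual critical path: T→A→G→J = 10+8+4+6 = 28 ⇒ 28 hours.
P is off the critical path — its longest chain is 15 hours, giving 13 of slack.
No other chain overtakes it, so the finish is 28 hours.

28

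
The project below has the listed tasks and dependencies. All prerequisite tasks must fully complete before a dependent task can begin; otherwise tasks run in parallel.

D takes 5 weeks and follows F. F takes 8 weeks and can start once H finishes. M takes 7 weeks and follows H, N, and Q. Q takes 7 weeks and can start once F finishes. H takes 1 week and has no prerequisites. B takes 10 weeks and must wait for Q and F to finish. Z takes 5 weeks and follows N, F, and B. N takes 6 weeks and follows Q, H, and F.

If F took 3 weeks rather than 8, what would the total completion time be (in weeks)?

Actual critical path: H→F→Q→B→Z = 1+8+7+10+5 = 31 ⇒ 31 weeks.
F is on the critical path; changing it to 3 makes that path 26 weeks.
No other chain overtakes it, so the finish is 26 weeks.

26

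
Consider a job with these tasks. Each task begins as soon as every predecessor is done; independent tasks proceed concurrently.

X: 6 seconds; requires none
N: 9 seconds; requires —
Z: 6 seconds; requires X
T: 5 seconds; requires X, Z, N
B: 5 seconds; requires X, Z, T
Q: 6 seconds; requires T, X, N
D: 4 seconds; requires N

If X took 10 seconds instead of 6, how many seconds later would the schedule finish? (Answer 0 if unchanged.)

The binding path is X→Z→T→Q = 6+6+5+6 = 23; finish at 23 seconds.
X is on the critical path; changing it to 10 makes that path 27 seconds.
No other chain overtakes it, so the finish is 27 seconds.
Change in finish: 27 − 23 = +4 seconds.

4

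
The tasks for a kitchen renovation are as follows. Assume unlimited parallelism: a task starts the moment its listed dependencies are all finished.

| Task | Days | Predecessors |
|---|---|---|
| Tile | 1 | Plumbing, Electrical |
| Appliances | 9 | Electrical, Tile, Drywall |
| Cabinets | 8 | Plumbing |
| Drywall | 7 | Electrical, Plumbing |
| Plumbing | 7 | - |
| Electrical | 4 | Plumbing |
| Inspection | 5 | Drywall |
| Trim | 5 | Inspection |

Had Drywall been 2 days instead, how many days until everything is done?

23

The binding path is Plumbing→Electrical→Drywall→Inspection→Trim = 7+4+7+5+5 = 28; finish at 28 days.
Drywall lies on that path, so at 2 days the path becomes 23 days.
The critical path is still Plumbing→Electrical→Drywall→Inspection→Trim; finish is now 23 days.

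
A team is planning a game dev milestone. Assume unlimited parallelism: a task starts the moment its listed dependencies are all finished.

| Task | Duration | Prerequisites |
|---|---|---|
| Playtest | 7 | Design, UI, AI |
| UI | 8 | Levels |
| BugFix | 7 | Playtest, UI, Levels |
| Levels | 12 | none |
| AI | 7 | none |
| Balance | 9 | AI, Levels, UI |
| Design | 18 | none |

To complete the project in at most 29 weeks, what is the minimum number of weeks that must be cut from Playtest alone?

5

Current finish: 34 weeks; target: 29.
Playtest is on every critical path, so each week cut from Playtest cuts the finish by one (this holds down to a finish of 29).
Need 34 − 29 = 5 weeks off Playtest → Playtest becomes 2 weeks, finish becomes 29.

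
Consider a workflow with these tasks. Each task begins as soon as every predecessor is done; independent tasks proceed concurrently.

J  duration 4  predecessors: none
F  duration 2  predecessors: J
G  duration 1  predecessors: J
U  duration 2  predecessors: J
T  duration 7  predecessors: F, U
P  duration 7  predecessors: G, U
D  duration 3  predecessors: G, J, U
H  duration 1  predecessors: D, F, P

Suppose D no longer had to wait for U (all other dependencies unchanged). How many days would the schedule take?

With the dependency in place, J→U→P→H = 4+2+7+1 = 14 sets the finish at 14 days.
Without U→D, D's earliest start moves from 6 to 5.
After: J→U→P→H = 4+2+7+1 = 14 → 14 days.

14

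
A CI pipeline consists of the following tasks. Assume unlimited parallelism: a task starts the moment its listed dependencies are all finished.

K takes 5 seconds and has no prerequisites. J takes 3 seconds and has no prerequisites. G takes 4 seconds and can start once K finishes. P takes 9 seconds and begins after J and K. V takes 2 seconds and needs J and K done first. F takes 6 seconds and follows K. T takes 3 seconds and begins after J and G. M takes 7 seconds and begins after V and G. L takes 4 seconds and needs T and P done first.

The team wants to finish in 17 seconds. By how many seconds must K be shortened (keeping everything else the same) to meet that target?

1

Current finish: 18 seconds; target: 17.
K is on every critical path, so each second cut from K cuts the finish by one (this holds down to a finish of 16).
Need 18 − 17 = 1 second off K → K becomes 4 seconds, finish becomes 17.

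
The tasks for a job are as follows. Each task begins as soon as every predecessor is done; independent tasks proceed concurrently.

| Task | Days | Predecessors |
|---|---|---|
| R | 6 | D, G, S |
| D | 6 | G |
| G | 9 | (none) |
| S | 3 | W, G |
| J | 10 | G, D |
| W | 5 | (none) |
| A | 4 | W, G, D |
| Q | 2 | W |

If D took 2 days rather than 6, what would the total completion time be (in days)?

Critical path before the change: G→D→J = 9+6+10 = 25 giving 25 days.
Since D is critical, the -4 change carries straight to that chain (now 21 days).
That remains the longest chain; total 21 days.

21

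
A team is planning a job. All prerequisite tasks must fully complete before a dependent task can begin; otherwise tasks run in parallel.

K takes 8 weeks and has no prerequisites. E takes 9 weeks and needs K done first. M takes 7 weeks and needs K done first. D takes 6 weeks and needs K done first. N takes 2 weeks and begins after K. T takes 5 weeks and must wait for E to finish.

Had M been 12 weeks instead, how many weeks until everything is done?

The binding path is K→E→T = 8+9+5 = 22; finish at 22 weeks.
M is off the critical path — its longest chain is 15 weeks, giving 7 of slack.
No other chain overtakes it, so the finish is 22 weeks.

22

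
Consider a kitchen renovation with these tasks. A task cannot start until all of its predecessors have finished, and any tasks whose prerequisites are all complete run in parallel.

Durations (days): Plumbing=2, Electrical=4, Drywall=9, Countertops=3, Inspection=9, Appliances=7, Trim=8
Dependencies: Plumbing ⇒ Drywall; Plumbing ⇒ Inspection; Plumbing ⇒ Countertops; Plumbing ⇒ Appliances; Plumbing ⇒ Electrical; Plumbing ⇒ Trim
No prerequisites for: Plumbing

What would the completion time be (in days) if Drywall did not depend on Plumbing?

Before: longest chain Plumbing→Drywall = 2+9 = 11, finish 11.
Without Plumbing→Drywall, Drywall's earliest start moves from 2 to 0.
The longest chain is now Plumbing→Inspection = 2+9 = 11, so the job takes 11 days.

11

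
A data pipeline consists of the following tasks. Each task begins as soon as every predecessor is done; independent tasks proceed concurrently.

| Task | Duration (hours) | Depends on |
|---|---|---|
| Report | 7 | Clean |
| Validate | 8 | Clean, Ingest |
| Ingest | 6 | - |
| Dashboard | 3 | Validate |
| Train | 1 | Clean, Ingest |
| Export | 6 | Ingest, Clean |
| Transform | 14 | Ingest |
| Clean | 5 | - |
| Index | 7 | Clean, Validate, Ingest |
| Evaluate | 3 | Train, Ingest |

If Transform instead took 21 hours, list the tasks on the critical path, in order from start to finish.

Ingest, Transform

As given, the longest chain is Ingest→Validate→Index = 6+8+7 = 21, so the finish is 21 hours.
The longest path through Transform is only 20 hours, so Transform has float 1.
Now Ingest→Transform = 6+21 = 27 is longest, so the finish becomes 27 hours.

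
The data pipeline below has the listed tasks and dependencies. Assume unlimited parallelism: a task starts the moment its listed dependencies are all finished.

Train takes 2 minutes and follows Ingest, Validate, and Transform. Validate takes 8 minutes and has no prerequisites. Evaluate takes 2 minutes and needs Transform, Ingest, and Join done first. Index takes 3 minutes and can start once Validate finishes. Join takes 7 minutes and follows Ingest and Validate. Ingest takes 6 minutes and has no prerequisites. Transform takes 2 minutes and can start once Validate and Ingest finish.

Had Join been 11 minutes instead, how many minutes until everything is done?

21

The binding path is Validate→Join→Evaluate = 8+7+2 = 17; finish at 17 minutes.
Join is on the critical path; changing it to 11 makes that path 21 minutes.
The critical path is still Validate→Join→Evaluate; finish is now 21 minutes.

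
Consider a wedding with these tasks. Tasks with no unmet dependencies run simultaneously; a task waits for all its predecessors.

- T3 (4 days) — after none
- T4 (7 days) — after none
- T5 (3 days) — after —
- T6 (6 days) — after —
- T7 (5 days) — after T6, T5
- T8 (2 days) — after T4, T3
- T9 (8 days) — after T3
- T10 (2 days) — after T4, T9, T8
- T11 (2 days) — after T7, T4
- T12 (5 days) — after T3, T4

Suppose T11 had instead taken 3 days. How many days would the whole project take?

14

Actual critical path: T3→T9→T10 = 4+8+2 = 14 ⇒ 14 days.
The longest path through T11 is only 13 days, so T11 has float 1.
No other chain overtakes it, so the finish is 14 days.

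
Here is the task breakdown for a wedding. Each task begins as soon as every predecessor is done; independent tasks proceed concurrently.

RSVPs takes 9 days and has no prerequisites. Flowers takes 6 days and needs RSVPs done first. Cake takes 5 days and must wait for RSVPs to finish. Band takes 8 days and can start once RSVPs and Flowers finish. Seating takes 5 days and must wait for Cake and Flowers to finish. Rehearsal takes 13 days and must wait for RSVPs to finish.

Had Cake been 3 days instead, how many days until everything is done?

Critical path before the change: RSVPs→Flowers→Band = 9+6+8 = 23 giving 23 days.
Cake has 4 days of float (longest path through it is 19).
That remains the longest chain; total 23 days.

23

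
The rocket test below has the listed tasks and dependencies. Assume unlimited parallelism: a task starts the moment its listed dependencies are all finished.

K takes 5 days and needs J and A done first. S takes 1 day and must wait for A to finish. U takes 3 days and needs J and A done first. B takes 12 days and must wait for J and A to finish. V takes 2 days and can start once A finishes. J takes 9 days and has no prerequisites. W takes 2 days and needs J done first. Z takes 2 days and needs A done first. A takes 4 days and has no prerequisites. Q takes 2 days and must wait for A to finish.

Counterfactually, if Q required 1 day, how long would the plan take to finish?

21

The binding path is J→B = 9+12 = 21; finish at 21 days.
Q has 15 days of float (longest path through it is 6).
The critical path is still J→B; finish is now 21 days.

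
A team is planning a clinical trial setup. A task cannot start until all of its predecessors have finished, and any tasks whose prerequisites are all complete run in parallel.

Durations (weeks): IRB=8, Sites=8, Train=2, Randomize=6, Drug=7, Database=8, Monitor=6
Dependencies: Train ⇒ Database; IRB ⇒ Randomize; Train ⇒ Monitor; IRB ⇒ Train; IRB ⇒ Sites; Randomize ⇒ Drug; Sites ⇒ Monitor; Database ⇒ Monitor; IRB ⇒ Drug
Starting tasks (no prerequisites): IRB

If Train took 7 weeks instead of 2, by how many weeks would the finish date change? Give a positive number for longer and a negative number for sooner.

As given, the longest chain is IRB→Train→Database→Monitor = 8+2+8+6 = 24, so the finish is 24 weeks.
Since Train is critical, the +5 change carries straight to that chain (now 29 weeks).
The critical path is still IRB→Train→Database→Monitor; finish is now 29 weeks.
Change in finish: 29 − 24 = +5 weeks.

5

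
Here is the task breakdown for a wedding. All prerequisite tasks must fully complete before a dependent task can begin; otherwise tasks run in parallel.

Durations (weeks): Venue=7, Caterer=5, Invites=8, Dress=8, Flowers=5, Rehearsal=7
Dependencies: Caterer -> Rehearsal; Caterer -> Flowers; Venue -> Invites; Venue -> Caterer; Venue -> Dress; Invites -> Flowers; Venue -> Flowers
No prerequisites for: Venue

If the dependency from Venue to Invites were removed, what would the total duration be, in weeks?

With the dependency in place, Venue→Invites→Flowers = 7+8+5 = 20 sets the finish at 20 weeks.
Without Venue→Invites, Invites's earliest start moves from 7 to 0.
After: Venue→Caterer→Rehearsal = 7+5+7 = 19 → 19 weeks.

19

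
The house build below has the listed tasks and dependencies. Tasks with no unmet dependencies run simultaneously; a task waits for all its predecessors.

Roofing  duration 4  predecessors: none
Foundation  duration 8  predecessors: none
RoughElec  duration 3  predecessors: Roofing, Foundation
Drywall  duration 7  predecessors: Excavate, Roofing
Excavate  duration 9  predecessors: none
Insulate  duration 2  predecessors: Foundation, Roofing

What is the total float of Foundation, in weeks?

5

Excavate→Drywall = 9+7 = 16 sets the makespan at 16 weeks.
The longest chain containing Foundation totals 11 weeks.
Slack of Foundation = 5 − 0 = 5 weeks.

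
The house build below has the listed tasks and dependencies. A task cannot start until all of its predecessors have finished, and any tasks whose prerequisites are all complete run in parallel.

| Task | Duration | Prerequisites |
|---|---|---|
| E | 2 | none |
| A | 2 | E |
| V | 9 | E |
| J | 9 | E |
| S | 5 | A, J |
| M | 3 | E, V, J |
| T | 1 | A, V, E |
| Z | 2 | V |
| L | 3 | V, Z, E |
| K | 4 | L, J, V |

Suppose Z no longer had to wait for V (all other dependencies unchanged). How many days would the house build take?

18

Before: longest chain E→V→Z→L→K = 2+9+2+3+4 = 20, finish 20.
Without V→Z, Z's earliest start moves from 11 to 0.
New critical path: E→V→L→K = 2+9+3+4 = 18 ⇒ 18 days.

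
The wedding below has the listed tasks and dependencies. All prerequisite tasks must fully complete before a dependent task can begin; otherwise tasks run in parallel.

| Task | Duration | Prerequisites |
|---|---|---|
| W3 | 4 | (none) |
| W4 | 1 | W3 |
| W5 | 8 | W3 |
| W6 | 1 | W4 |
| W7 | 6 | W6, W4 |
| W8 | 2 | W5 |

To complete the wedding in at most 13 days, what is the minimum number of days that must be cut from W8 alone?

1

Current finish: 14 days; target: 13.
W8 is on every critical path, so each day cut from W8 cuts the finish by one (this holds down to a finish of 13).
Need 14 − 13 = 1 day off W8 → W8 becomes 1 day, finish becomes 13.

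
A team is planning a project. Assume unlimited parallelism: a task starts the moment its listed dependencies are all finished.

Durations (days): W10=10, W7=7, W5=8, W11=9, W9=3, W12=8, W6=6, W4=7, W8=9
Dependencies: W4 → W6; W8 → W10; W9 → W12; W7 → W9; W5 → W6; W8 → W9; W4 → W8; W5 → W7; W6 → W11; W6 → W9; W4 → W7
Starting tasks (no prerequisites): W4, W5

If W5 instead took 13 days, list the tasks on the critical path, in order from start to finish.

Critical path before the change: W4→W8→W9→W12 = 7+9+3+8 = 27 giving 27 days.
W5 has 1 day of float (longest path through it is 26).
Now W5→W7→W9→W12 = 13+7+3+8 = 31 is longest, so the finish becomes 31 days.

W5, W7, W9, W12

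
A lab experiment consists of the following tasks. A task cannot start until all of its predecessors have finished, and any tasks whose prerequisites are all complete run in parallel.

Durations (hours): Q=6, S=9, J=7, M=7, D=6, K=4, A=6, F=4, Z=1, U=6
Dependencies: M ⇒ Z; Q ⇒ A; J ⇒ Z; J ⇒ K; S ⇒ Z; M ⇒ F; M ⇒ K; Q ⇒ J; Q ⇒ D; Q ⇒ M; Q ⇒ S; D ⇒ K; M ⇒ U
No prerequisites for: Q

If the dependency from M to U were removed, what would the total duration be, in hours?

17

Original critical path: Q→M→U = 6+7+6 = 19 ⇒ 19 hours.
Without M→U, U's earliest start moves from 13 to 0.
The longest chain is now Q→J→K = 6+7+4 = 17, so the project takes 17 hours.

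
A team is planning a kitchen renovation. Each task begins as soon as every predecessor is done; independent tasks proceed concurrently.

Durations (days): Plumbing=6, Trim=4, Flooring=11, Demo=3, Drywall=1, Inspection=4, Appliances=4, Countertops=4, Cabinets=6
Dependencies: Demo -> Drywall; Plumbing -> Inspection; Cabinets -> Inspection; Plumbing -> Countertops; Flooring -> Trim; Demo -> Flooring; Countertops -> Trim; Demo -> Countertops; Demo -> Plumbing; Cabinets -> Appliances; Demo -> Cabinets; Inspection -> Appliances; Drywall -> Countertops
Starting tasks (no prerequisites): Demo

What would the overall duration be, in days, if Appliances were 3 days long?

18

The binding path is Demo→Flooring→Trim = 3+11+4 = 18; finish at 18 days.
Appliances is off the critical path — its longest chain is 17 days, giving 1 of slack.
No other chain overtakes it, so the finish is 18 days.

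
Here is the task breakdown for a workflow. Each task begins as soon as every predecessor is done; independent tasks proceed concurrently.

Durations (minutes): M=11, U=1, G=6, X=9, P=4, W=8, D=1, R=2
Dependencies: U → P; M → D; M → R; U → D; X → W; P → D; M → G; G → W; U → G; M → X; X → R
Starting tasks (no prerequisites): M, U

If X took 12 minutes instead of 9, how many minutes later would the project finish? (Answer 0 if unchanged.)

3

As given, the longest chain is M→X→W = 11+9+8 = 28, so the finish is 28 minutes.
X lies on that path, so at 12 minutes the path becomes 31 minutes.
The critical path is still M→X→W; finish is now 31 minutes.
Change in finish: 31 − 28 = +3 minutes.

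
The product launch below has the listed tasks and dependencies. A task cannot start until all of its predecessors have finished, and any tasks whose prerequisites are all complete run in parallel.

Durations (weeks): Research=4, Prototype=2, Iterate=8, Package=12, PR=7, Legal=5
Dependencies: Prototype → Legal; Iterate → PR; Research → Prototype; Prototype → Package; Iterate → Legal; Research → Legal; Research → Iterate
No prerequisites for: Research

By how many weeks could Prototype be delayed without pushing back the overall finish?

The longest chain is Research→Iterate→PR = 4+8+7 = 19; overall finish 19 weeks.
Longest path through Prototype: 18 weeks (earliest finish 6, latest finish 7).
Slack of Prototype = 5 − 4 = 1 week.

1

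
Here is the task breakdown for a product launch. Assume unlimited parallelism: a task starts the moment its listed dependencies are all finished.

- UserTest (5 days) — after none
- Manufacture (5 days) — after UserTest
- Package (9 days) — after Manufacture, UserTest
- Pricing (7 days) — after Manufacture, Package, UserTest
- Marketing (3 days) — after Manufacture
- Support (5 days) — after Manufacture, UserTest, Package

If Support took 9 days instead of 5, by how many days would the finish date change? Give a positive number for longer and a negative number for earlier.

Baseline: UserTest→Manufacture→Package→Pricing = 5+5+9+7 = 26 → 26 days.
Support has 2 days of float (longest path through it is 24).
New critical path: UserTest→Manufacture→Package→Support = 5+5+9+9 = 28 ⇒ 28 days.
Change in finish: 28 − 26 = +2 days.

2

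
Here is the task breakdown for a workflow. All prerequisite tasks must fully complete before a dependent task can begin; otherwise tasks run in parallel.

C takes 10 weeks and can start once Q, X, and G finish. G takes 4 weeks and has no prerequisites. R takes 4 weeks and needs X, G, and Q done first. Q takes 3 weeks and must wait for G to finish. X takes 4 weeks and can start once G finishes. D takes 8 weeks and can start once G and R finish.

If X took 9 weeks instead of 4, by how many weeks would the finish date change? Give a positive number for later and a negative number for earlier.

5

The binding path is G→X→R→D = 4+4+4+8 = 20; finish at 20 weeks.
X is on the critical path; changing it to 9 makes that path 25 weeks.
That remains the longest chain; total 25 weeks.
Change in finish: 25 − 20 = +5 weeks.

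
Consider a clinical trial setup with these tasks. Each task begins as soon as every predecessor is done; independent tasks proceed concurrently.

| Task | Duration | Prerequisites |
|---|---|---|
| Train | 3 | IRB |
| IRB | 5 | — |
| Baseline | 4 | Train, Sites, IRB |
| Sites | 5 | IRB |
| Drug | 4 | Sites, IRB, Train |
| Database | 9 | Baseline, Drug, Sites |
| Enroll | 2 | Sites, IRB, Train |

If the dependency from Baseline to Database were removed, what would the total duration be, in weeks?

23

Original critical path: IRB→Sites→Drug→Database = 5+5+4+9 = 23 ⇒ 23 weeks.
Dropping Baseline→Database doesn't change Database's earliest start (14); another predecessor still binds.
New critical path: IRB→Sites→Drug→Database = 5+5+4+9 = 23 ⇒ 23 weeks.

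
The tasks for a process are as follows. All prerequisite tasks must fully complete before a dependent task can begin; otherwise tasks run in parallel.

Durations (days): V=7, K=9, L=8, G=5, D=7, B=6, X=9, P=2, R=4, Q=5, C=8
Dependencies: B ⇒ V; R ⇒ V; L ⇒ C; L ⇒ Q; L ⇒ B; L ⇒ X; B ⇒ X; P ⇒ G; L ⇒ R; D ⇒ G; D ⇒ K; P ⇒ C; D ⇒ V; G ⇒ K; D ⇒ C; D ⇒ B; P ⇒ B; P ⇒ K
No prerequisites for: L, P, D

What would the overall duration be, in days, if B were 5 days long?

22

Baseline: L→B→X = 8+6+9 = 23 → 23 days.
B is on the critical path; changing it to 5 makes that path 22 days.
No other chain overtakes it, so the finish is 22 days.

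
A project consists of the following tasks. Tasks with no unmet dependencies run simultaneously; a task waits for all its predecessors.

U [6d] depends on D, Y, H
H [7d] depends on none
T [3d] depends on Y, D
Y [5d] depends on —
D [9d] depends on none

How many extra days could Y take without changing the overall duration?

4

Critical path: D→U = 9+6 = 15, so the finish is 15 days.
Longest path through Y: 11 days (earliest finish 5, latest finish 9).
Slack of Y = 4 − 0 = 4 days.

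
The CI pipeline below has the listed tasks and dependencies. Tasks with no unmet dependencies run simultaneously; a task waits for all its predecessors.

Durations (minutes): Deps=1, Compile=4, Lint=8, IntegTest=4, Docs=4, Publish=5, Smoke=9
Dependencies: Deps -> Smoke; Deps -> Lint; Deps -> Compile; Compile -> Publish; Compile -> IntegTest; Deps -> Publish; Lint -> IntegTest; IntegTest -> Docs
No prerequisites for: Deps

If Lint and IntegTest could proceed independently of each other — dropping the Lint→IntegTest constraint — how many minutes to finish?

13

Before: longest chain Deps→Lint→IntegTest→Docs = 1+8+4+4 = 17, finish 17.
Without Lint→IntegTest, IntegTest's earliest start moves from 9 to 5.
After: Deps→Compile→IntegTest→Docs = 1+4+4+4 = 13 → 13 minutes.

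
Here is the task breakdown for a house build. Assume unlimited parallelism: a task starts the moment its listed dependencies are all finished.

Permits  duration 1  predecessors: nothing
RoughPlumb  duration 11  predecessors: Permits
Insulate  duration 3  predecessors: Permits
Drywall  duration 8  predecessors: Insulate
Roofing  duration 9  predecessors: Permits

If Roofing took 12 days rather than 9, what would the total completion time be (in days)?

Actual critical path: Permits→RoughPlumb = 1+11 = 12 ⇒ 12 days.
Roofing has 2 days of float (longest path through it is 10).
Now Permits→Roofing = 1+12 = 13 is longest, so the finish becomes 13 days.

13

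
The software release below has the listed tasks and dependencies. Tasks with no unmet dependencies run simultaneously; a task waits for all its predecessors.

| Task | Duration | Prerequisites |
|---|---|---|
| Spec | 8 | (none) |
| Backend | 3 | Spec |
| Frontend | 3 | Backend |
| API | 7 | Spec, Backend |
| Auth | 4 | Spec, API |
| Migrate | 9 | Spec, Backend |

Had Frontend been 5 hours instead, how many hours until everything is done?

Critical path before the change: Spec→Backend→API→Auth = 8+3+7+4 = 22 giving 22 hours.
Frontend is off the critical path — its longest chain is 14 hours, giving 8 of slack.
The critical path is still Spec→Backend→API→Auth; finish is now 22 hours.

22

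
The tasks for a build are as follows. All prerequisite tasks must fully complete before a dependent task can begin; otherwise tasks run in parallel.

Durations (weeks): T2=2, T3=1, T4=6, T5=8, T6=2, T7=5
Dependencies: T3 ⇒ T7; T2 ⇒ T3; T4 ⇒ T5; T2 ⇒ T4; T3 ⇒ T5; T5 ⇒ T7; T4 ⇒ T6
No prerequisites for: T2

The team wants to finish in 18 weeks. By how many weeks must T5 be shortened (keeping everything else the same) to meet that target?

Current finish: 21 weeks; target: 18.
T5 is on every critical path, so each week cut from T5 cuts the finish by one (this holds down to a finish of 14).
Need 21 − 18 = 3 weeks off T5 → T5 becomes 5 weeks, finish becomes 18.

3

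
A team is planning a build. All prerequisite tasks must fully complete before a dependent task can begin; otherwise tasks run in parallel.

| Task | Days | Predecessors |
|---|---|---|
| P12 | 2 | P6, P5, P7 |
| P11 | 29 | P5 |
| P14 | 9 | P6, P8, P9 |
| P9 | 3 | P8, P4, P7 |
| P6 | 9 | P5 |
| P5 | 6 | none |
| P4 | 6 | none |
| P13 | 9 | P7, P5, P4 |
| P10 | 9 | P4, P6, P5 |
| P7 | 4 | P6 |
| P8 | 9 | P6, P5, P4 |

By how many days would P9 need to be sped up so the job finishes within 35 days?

1

Current finish: 36 days; target: 35.
P9 is on every critical path, so each day cut from P9 cuts the finish by one (this holds down to a finish of 35).
Need 36 − 35 = 1 day off P9 → P9 becomes 2 days, finish becomes 35.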